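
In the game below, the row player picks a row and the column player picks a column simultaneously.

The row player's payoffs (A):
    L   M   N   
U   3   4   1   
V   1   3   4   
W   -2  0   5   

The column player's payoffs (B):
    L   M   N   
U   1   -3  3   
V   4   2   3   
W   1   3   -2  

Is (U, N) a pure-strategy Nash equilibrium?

Holding the column player at N: the row player gets 1 from U but could get 5 by switching to W. The row player has a profitable deviation.

No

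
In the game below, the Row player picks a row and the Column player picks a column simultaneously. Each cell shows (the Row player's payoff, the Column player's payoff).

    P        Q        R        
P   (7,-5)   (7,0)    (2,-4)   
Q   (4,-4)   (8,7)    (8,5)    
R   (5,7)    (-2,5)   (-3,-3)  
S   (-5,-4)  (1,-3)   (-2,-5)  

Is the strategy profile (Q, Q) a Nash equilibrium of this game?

Holding the Column player at Q: the Row player gets 8 from Q, versus 7 from P, -2 from R, 1 from S. No profitable deviation for the Row player.
Holding the Row player at Q: the Column player gets 7 from Q, versus -4 from P, 5 from R. No profitable deviation for the Column player either.

Yes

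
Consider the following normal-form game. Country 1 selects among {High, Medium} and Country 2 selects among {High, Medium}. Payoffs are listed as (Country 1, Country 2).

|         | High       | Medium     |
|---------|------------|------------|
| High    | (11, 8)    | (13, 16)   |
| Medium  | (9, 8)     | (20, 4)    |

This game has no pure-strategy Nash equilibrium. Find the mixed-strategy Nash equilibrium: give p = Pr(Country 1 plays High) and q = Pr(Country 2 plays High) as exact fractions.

Each player's mixing probability is pinned down by making the *other* player indifferent.
Country 2 indifferent between High and Medium: p·8 + (1−p)·8 = p·16 + (1−p)·4 ⟹ 8 + 0p = 4 + 12p ⟹ p = 1/3.
Country 1 indifferent between High and Medium: q·11 + (1−q)·13 = q·9 + (1−q)·20 ⟹ 13 + (-2)q = 20 + (-11)q ⟹ q = 7/9.

p = 1/3, q = 7/9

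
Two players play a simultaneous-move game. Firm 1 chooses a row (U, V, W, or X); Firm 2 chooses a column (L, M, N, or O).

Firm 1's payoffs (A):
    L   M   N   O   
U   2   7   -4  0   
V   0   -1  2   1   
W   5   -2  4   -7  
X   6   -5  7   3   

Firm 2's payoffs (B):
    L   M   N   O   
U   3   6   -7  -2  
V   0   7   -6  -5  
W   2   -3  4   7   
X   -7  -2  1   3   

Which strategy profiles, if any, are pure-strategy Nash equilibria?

(U, M) and (X, O)

Find each player's best response to every opponent strategy; NE are the intersections.
Firm 1's best responses — vs L: X (payoff 6); vs M: U (payoff 7); vs N: X (payoff 7); vs O: X (payoff 3).
Firm 2's best responses — vs U: M (payoff 6); vs V: M (payoff 7); vs W: O (payoff 7); vs X: O (payoff 3).
Mutual best responses occur at (U, M) and (X, O); at each, neither player gains by switching.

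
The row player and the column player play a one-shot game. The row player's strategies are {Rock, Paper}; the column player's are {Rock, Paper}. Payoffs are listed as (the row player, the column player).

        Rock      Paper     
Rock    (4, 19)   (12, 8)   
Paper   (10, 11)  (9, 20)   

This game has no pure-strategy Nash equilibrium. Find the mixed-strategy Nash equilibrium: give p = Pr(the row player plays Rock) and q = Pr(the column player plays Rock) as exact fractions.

p = 9/20, q = 1/3

Each player's mixing probability is pinned down by making the *other* player indifferent.
The column player indifferent between Rock and Paper: p·19 + (1−p)·11 = p·8 + (1−p)·20 ⟹ 11 + 8p = 20 + (-12)p ⟹ p = 9/20.
The row player indifferent between Rock and Paper: q·4 + (1−q)·12 = q·10 + (1−q)·9 ⟹ 12 + (-8)q = 9 + 1q ⟹ q = 1/3.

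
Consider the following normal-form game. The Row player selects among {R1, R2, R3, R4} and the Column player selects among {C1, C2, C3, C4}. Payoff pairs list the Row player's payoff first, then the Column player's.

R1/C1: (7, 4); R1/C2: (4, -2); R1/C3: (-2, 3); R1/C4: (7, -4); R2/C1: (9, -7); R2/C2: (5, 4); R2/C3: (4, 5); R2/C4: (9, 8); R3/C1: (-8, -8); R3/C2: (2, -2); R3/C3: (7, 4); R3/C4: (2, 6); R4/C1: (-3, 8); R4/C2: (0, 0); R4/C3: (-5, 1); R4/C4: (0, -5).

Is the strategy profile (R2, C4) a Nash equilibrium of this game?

Yes

Holding the Column player at C4: the Row player gets 9 from R2, versus 7 from R1, 2 from R3, 0 from R4. No profitable deviation for the Row player.
Holding the Row player at R2: the Column player gets 8 from C4, versus -7 from C1, 4 from C2, 5 from C3. No profitable deviation for the Column player either.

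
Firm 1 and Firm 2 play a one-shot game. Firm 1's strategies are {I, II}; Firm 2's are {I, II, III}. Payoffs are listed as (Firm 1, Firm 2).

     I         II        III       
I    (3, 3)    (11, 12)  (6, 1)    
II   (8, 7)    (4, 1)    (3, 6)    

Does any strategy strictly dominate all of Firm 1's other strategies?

A strategy is strictly dominant if it gives Firm 1 a strictly higher payoff than every other strategy, against every choice by the opponent.
I is not dominant: against I, II gives 8 > 3.
II is not dominant: against II, I gives 11 > 4.
No single strategy is best against every opponent action.

None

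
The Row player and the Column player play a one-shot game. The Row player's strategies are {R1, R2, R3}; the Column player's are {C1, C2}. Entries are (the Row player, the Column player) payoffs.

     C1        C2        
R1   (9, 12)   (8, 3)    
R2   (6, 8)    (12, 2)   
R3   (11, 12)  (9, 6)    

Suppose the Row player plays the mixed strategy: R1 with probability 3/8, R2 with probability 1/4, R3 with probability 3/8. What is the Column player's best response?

The Column player's best reply maximizes expected payoff against the mix.
C1: (3/8)·12 + (1/4)·8 + (3/8)·12 = 11
C2: (3/8)·3 + (1/4)·2 + (3/8)·6 = 31/8
Highest expected payoff is 11, from C1.

C1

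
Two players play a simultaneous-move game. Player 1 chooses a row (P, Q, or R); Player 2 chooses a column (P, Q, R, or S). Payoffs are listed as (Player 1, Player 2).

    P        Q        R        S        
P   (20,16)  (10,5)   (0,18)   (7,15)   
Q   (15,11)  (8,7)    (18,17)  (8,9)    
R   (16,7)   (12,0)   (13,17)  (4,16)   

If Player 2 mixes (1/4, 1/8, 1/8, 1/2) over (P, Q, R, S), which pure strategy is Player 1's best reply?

Q

Player 1's best reply maximizes expected payoff against the mix.
P: (1/4)·20 + (1/8)·10 + (1/8)·0 + (1/2)·7 = 39/4
Q: (1/4)·15 + (1/8)·8 + (1/8)·18 + (1/2)·8 = 11
R: (1/4)·16 + (1/8)·12 + (1/8)·13 + (1/2)·4 = 73/8
Highest expected payoff is 11, from Q.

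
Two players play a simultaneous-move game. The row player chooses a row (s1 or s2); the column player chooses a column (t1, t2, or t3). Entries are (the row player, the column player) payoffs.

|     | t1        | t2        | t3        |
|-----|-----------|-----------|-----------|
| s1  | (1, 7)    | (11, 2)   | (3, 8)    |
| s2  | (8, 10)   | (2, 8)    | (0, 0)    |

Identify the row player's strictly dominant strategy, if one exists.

No strictly dominant strategy

A strategy is strictly dominant if it gives the row player a strictly higher payoff than every other strategy, against every choice by the opponent.
s1 is not dominant: against t1, s2 gives 8 > 1.
s2 is not dominant: against t2, s1 gives 11 > 2.
No single strategy is best against every opponent action.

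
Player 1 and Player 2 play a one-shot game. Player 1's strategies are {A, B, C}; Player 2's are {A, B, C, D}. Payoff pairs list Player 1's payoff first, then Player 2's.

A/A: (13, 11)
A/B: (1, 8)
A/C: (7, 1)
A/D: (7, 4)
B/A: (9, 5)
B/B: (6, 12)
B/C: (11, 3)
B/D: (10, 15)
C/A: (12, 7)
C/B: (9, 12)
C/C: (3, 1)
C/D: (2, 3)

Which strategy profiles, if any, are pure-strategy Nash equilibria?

A profile is a Nash equilibrium when each player is best-responding to the other.
Player 1's best responses — vs A: A (payoff 13); vs B: C (payoff 9); vs C: B (payoff 11); vs D: B (payoff 10).
Player 2's best responses — vs A: A (payoff 11); vs B: D (payoff 15); vs C: B (payoff 12).
Mutual best responses occur at (A, A), (B, D), and (C, B); at each, neither player gains by switching.

(A, A), (B, D), and (C, B)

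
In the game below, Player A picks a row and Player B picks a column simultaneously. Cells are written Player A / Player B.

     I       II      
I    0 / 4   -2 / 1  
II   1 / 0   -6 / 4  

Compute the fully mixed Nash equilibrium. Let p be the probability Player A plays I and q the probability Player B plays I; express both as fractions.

p = 4/7, q = 4/5

In a mixed NE each player is indifferent between their pure strategies, so the opponent's mix sets the indifference.
Player B indifferent between I and II: p·4 + (1−p)·0 = p·1 + (1−p)·4 ⟹ 0 + 4p = 4 + (-3)p ⟹ p = 4/7.
Player A indifferent between I and II: q·0 + (1−q)·(-2) = q·1 + (1−q)·(-6) ⟹ (-2) + 2q = (-6) + 7q ⟹ q = 4/5.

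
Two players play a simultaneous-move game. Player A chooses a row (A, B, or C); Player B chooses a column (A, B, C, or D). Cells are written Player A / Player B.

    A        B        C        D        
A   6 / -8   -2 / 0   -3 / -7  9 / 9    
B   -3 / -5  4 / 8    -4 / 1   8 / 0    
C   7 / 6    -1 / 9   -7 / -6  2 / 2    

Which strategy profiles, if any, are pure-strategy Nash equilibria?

(A, D) and (B, B)

A profile is a Nash equilibrium when each player is best-responding to the other.
Player A's best responses — vs A: C (payoff 7); vs B: B (payoff 4); vs C: A (payoff -3); vs D: A (payoff 9).
Player B's best responses — vs A: D (payoff 9); vs B: B (payoff 8); vs C: B (payoff 9).
Mutual best responses occur at (A, D) and (B, B); at each, neither player gains by switching.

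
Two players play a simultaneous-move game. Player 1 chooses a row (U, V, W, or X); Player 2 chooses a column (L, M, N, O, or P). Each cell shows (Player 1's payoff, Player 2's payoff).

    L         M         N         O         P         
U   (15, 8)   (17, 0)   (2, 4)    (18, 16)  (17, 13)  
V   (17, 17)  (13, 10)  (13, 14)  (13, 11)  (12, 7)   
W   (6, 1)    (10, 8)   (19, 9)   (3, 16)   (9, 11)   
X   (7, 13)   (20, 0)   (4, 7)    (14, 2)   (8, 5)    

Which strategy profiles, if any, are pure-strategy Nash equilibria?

(U, O) and (V, L)

A profile is a Nash equilibrium when each player is best-responding to the other.
Player 1's best responses — vs L: V (payoff 17); vs M: X (payoff 20); vs N: W (payoff 19); vs O: U (payoff 18); vs P: U (payoff 17).
Player 2's best responses — vs U: O (payoff 16); vs V: L (payoff 17); vs W: O (payoff 16); vs X: L (payoff 13).
Mutual best responses occur at (U, O) and (V, L); at each, neither player gains by switching.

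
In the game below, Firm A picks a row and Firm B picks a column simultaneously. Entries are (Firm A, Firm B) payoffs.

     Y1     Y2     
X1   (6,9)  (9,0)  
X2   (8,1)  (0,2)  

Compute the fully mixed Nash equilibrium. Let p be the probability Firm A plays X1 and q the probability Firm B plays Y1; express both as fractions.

p = 1/10, q = 9/11

In a mixed NE each player is indifferent between their pure strategies, so the opponent's mix sets the indifference.
Firm B indifferent between Y1 and Y2: p·9 + (1−p)·1 = p·0 + (1−p)·2 ⟹ 1 + 8p = 2 + (-2)p ⟹ p = 1/10.
Firm A indifferent between X1 and X2: q·6 + (1−q)·9 = q·8 + (1−q)·0 ⟹ 9 + (-3)q = 0 + 8q ⟹ q = 9/11.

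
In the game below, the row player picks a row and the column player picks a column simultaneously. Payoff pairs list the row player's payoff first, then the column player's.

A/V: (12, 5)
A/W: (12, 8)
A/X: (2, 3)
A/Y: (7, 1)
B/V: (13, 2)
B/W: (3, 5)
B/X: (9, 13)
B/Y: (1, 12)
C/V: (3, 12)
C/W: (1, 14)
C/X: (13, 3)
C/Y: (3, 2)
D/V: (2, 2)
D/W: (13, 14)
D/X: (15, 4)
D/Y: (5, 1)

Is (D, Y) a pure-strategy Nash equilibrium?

No

Holding the column player at Y: the row player gets 5 from D but could get 7 by switching to A. The row player has a profitable deviation.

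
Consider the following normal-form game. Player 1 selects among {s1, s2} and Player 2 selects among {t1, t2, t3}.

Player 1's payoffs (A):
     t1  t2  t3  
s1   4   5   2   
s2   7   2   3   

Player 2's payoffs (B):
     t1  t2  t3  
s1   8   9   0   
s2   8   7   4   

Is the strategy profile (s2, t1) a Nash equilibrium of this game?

Holding Player 2 at t1: Player 1 gets 7 from s2, versus 4 from s1. No profitable deviation for Player 1.
Holding Player 1 at s2: Player 2 gets 8 from t1, versus 7 from t2, 4 from t3. No profitable deviation for Player 2 either.

Yes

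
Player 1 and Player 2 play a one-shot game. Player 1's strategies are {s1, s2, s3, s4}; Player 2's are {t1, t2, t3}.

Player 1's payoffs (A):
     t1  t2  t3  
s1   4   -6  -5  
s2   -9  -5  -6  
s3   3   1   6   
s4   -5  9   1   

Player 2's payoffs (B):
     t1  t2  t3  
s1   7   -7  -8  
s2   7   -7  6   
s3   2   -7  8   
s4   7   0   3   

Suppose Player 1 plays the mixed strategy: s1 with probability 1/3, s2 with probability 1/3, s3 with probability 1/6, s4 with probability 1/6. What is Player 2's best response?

Player 2's best reply maximizes expected payoff against the mix.
t1: (1/3)·7 + (1/3)·7 + (1/6)·2 + (1/6)·7 = 37/6
t2: (1/3)·(-7) + (1/3)·(-7) + (1/6)·(-7) + (1/6)·0 = -35/6
t3: (1/3)·(-8) + (1/3)·6 + (1/6)·8 + (1/6)·3 = 7/6
Highest expected payoff is 37/6, from t1.

t1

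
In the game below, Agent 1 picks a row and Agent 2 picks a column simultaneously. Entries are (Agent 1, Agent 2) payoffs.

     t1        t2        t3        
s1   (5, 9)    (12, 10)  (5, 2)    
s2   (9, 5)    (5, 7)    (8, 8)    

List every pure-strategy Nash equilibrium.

Check mutual best responses: a cell is a NE iff neither player can gain by unilaterally deviating.
Agent 1's best responses — vs t1: s2 (payoff 9); vs t2: s1 (payoff 12); vs t3: s2 (payoff 8).
Agent 2's best responses — vs s1: t2 (payoff 10); vs s2: t3 (payoff 8).
Mutual best responses occur at (s1, t2) and (s2, t3); at each, neither player gains by switching.

(s1, t2) and (s2, t3)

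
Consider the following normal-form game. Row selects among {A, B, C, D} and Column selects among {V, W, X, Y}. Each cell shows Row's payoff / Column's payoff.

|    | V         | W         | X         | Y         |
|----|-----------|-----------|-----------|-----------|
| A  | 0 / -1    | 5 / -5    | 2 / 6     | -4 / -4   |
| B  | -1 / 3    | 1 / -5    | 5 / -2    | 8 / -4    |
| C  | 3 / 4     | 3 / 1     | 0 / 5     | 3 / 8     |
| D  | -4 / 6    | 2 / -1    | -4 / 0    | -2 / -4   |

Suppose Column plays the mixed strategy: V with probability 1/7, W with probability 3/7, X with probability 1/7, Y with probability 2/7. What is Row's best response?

Compute Row's expected payoff from each pure strategy against the given mix.
A: (1/7)·0 + (3/7)·5 + (1/7)·2 + (2/7)·(-4) = 9/7
B: (1/7)·(-1) + (3/7)·1 + (1/7)·5 + (2/7)·8 = 23/7
C: (1/7)·3 + (3/7)·3 + (1/7)·0 + (2/7)·3 = 18/7
D: (1/7)·(-4) + (3/7)·2 + (1/7)·(-4) + (2/7)·(-2) = -6/7
Highest expected payoff is 23/7, from B.

B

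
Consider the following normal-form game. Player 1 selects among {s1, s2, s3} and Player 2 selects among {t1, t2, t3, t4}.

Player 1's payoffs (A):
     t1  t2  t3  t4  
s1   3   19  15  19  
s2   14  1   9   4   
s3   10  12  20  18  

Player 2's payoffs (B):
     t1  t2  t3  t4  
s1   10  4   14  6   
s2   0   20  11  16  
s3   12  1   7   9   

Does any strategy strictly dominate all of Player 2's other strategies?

Check whether one of Player 2's strategies beats all alternatives regardless of what the opponent does.
t1 is not dominant: against s1, t3 gives 14 > 10.
t2 is not dominant: against s1, t1 gives 10 > 4.
t3 is not dominant: against s2, t2 gives 20 > 11.
t4 is not dominant: against s1, t1 gives 10 > 6.
No single strategy is best against every opponent action.

No strictly dominant strategy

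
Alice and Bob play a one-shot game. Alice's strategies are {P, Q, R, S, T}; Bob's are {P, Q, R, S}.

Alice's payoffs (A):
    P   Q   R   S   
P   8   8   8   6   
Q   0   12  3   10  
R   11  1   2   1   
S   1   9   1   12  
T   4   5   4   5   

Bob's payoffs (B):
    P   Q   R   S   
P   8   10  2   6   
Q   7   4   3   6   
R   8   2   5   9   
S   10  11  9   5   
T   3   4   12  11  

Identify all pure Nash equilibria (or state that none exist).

Check mutual best responses: a cell is a NE iff neither player can gain by unilaterally deviating.
Alice's best responses — vs P: R (payoff 11); vs Q: Q (payoff 12); vs R: P (payoff 8); vs S: S (payoff 12).
Bob's best responses — vs P: Q (payoff 10); vs Q: P (payoff 7); vs R: S (payoff 9); vs S: Q (payoff 11); vs T: R (payoff 12).
No cell has both players best-responding. For instance, Alice's best reply to R is P, but against P Bob prefers Q over R.

None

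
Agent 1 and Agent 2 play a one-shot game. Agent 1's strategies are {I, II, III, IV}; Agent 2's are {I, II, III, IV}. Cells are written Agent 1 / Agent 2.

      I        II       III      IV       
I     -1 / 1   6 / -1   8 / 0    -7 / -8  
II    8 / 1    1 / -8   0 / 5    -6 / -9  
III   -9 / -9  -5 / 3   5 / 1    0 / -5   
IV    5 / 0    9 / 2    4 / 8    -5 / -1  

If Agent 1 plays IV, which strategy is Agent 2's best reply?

III

With Agent 1 fixed at IV, Agent 2's payoffs are: I → 0, II → 2, III → 8, IV → -1.
The maximum is 8, achieved by III.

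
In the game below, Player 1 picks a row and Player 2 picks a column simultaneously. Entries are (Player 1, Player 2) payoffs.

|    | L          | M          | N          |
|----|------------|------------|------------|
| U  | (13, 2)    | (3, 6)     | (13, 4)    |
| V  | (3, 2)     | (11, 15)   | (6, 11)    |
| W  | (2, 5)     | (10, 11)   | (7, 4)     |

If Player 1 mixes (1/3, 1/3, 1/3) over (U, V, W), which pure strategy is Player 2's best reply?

Compute Player 2's expected payoff from each pure strategy against the given mix.
L: (1/3)·2 + (1/3)·2 + (1/3)·5 = 3
M: (1/3)·6 + (1/3)·15 + (1/3)·11 = 32/3
N: (1/3)·4 + (1/3)·11 + (1/3)·4 = 19/3
Highest expected payoff is 32/3, from M.

M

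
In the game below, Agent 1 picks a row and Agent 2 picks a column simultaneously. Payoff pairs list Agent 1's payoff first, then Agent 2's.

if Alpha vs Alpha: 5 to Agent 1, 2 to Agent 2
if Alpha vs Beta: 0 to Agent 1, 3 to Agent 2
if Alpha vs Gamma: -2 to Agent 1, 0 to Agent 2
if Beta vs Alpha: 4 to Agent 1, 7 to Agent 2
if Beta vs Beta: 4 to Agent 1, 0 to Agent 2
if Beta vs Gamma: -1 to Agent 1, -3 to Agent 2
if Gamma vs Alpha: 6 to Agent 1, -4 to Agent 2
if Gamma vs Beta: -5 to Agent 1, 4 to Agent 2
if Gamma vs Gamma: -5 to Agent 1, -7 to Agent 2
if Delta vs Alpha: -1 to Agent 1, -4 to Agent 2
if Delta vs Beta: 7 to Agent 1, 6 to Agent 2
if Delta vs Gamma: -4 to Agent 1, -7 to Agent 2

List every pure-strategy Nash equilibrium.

(Delta, Beta)

A profile is a Nash equilibrium when each player is best-responding to the other.
Agent 1's best responses — vs Alpha: Gamma (payoff 6); vs Beta: Delta (payoff 7); vs Gamma: Beta (payoff -1).
Agent 2's best responses — vs Alpha: Beta (payoff 3); vs Beta: Alpha (payoff 7); vs Gamma: Beta (payoff 4); vs Delta: Beta (payoff 6).
The only mutual best response is (Delta, Beta); neither player gains by switching there.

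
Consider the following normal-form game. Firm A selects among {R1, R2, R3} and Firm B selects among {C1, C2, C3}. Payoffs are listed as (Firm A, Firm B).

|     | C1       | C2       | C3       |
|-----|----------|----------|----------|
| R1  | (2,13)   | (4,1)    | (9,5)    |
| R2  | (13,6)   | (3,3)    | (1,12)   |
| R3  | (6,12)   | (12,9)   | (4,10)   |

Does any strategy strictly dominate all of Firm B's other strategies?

None

A strategy is strictly dominant if it gives Firm B a strictly higher payoff than every other strategy, against every choice by the opponent.
C1 is not dominant: against R2, C3 gives 12 > 6.
C2 is not dominant: against R1, C1 gives 13 > 1.
C3 is not dominant: against R1, C1 gives 13 > 5.
No single strategy is best against every opponent action.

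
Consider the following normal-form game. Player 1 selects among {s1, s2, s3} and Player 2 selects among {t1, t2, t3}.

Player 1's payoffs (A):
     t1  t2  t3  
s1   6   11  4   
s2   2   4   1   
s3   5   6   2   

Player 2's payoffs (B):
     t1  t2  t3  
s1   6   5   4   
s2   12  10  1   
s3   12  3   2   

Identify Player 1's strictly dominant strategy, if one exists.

A strategy is strictly dominant if it gives Player 1 a strictly higher payoff than every other strategy, against every choice by the opponent.
s1 strictly dominates: vs t1: 6 > each of {2, 5}; vs t2: 11 > each of {4, 6}; vs t3: 4 > each of {1, 2}.

s1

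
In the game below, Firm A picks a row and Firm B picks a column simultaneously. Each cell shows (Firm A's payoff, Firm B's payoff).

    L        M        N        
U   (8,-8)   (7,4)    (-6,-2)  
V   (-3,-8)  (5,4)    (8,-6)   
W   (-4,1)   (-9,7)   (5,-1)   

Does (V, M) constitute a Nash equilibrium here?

Holding Firm B at M: Firm A gets 5 from V but could get 7 by switching to U. Firm A has a profitable deviation.

No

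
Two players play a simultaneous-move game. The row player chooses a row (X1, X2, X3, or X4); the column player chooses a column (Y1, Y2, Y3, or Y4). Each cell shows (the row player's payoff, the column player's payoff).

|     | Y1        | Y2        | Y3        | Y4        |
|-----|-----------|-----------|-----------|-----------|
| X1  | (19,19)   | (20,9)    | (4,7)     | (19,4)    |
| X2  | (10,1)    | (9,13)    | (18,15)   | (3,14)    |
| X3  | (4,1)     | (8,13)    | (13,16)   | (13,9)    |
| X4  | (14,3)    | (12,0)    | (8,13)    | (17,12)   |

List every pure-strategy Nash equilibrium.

Find each player's best response to every opponent strategy; NE are the intersections.
The row player's best responses — vs Y1: X1 (payoff 19); vs Y2: X1 (payoff 20); vs Y3: X2 (payoff 18); vs Y4: X1 (payoff 19).
The column player's best responses — vs X1: Y1 (payoff 19); vs X2: Y3 (payoff 15); vs X3: Y3 (payoff 16); vs X4: Y3 (payoff 13).
Mutual best responses occur at (X1, Y1) and (X2, Y3); at each, neither player gains by switching.

(X1, Y1) and (X2, Y3)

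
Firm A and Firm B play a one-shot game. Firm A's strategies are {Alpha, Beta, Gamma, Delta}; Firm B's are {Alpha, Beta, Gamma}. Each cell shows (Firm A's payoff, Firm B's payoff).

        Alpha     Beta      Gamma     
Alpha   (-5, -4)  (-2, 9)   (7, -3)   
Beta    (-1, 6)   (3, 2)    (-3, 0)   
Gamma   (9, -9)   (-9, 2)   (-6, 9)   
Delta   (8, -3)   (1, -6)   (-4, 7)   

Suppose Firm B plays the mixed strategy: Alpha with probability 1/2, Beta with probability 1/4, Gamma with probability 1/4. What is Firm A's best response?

Firm A's best reply maximizes expected payoff against the mix.
Alpha: (1/2)·(-5) + (1/4)·(-2) + (1/4)·7 = -5/4
Beta: (1/2)·(-1) + (1/4)·3 + (1/4)·(-3) = -1/2
Gamma: (1/2)·9 + (1/4)·(-9) + (1/4)·(-6) = 3/4
Delta: (1/2)·8 + (1/4)·1 + (1/4)·(-4) = 13/4
Highest expected payoff is 13/4, from Delta.

Delta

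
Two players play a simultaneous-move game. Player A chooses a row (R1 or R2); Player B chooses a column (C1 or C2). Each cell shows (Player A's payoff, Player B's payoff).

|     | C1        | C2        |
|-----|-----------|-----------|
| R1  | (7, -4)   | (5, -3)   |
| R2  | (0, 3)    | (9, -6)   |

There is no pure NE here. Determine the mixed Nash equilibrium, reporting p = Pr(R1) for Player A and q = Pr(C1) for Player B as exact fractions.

p = 9/10, q = 4/11

Each player's mixing probability is pinned down by making the *other* player indifferent.
Player B indifferent between C1 and C2: p·(-4) + (1−p)·3 = p·(-3) + (1−p)·(-6) ⟹ 3 + (-7)p = (-6) + 3p ⟹ p = 9/10.
Player A indifferent between R1 and R2: q·7 + (1−q)·5 = q·0 + (1−q)·9 ⟹ 5 + 2q = 9 + (-9)q ⟹ q = 4/11.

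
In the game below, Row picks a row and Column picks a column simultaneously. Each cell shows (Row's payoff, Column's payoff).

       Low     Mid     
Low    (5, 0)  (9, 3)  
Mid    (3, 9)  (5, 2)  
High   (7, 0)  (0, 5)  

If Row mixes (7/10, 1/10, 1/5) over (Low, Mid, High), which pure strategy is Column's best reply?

Mid

Column's best reply maximizes expected payoff against the mix.
Low: (7/10)·0 + (1/10)·9 + (1/5)·0 = 9/10
Mid: (7/10)·3 + (1/10)·2 + (1/5)·5 = 33/10
Highest expected payoff is 33/10, from Mid.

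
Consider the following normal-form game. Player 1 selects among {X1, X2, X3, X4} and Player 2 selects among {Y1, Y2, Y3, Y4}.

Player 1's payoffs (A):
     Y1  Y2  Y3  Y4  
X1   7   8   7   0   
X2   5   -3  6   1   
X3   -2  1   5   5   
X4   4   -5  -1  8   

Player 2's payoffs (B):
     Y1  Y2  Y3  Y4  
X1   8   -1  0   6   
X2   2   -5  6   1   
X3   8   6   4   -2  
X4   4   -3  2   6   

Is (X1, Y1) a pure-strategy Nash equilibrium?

Holding Player 2 at Y1: Player 1 gets 7 from X1, versus 5 from X2, -2 from X3, 4 from X4. No profitable deviation for Player 1.
Holding Player 1 at X1: Player 2 gets 8 from Y1, versus -1 from Y2, 0 from Y3, 6 from Y4. No profitable deviation for Player 2 either.

Yes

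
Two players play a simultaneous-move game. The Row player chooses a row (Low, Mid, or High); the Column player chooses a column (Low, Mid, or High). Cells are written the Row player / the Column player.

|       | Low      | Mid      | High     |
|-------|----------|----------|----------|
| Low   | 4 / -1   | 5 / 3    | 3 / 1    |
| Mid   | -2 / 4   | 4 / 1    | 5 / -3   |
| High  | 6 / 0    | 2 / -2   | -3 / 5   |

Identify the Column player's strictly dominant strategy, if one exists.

Check whether one of the Column player's strategies beats all alternatives regardless of what the opponent does.
Low is not dominant: against Low, Mid gives 3 > -1.
Mid is not dominant: against Mid, Low gives 4 > 1.
High is not dominant: against Low, Mid gives 3 > 1.
No single strategy is best against every opponent action.

None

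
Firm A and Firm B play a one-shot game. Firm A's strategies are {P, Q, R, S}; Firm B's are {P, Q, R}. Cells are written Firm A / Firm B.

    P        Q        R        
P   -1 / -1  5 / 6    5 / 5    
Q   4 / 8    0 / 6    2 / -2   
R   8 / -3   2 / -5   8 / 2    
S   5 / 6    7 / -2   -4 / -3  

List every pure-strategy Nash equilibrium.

(R, R)

Check mutual best responses: a cell is a NE iff neither player can gain by unilaterally deviating.
Firm A's best responses — vs P: R (payoff 8); vs Q: S (payoff 7); vs R: R (payoff 8).
Firm B's best responses — vs P: Q (payoff 6); vs Q: P (payoff 8); vs R: R (payoff 2); vs S: P (payoff 6).
The only mutual best response is (R, R); neither player gains by switching there.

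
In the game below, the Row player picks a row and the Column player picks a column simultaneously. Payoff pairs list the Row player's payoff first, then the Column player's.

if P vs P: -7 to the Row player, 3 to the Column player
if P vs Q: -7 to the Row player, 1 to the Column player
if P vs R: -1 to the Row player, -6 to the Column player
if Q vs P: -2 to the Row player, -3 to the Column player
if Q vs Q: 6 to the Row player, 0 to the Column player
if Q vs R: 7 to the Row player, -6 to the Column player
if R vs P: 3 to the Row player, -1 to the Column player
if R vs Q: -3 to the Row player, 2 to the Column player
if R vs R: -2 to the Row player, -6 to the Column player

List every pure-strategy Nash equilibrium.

Find each player's best response to every opponent strategy; NE are the intersections.
The Row player's best responses — vs P: R (payoff 3); vs Q: Q (payoff 6); vs R: Q (payoff 7).
The Column player's best responses — vs P: P (payoff 3); vs Q: Q (payoff 0); vs R: Q (payoff 2).
The only mutual best response is (Q, Q); neither player gains by switching there.

(Q, Q)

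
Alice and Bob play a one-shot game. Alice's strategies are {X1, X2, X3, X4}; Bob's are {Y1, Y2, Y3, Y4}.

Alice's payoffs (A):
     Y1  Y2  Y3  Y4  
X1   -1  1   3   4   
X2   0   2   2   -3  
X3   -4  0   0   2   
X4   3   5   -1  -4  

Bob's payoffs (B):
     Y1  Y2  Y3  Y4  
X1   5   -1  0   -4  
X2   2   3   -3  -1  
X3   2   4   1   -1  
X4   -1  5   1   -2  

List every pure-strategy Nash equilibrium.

(X4, Y2)

Find each player's best response to every opponent strategy; NE are the intersections.
Alice's best responses — vs Y1: X4 (payoff 3); vs Y2: X4 (payoff 5); vs Y3: X1 (payoff 3); vs Y4: X1 (payoff 4).
Bob's best responses — vs X1: Y1 (payoff 5); vs X2: Y2 (payoff 3); vs X3: Y2 (payoff 4); vs X4: Y2 (payoff 5).
The only mutual best response is (X4, Y2); neither player gains by switching there.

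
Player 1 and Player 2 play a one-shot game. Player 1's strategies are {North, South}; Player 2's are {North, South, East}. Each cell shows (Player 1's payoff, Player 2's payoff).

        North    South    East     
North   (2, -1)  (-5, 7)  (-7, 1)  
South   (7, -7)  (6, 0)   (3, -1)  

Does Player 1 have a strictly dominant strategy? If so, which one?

South

Check whether one of Player 1's strategies beats all alternatives regardless of what the opponent does.
South strictly dominates: vs North: 7 > 2; vs South: 6 > -5; vs East: 3 > -7.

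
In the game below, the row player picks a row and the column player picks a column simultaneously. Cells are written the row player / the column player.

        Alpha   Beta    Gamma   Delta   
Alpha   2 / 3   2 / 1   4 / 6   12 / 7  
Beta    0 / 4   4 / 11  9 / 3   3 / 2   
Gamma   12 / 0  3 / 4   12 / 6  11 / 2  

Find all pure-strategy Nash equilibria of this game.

(Alpha, Delta), (Beta, Beta), and (Gamma, Gamma)

A profile is a Nash equilibrium when each player is best-responding to the other.
The row player's best responses — vs Alpha: Gamma (payoff 12); vs Beta: Beta (payoff 4); vs Gamma: Gamma (payoff 12); vs Delta: Alpha (payoff 12).
The column player's best responses — vs Alpha: Delta (payoff 7); vs Beta: Beta (payoff 11); vs Gamma: Gamma (payoff 6).
Mutual best responses occur at (Alpha, Delta), (Beta, Beta), and (Gamma, Gamma); at each, neither player gains by switching.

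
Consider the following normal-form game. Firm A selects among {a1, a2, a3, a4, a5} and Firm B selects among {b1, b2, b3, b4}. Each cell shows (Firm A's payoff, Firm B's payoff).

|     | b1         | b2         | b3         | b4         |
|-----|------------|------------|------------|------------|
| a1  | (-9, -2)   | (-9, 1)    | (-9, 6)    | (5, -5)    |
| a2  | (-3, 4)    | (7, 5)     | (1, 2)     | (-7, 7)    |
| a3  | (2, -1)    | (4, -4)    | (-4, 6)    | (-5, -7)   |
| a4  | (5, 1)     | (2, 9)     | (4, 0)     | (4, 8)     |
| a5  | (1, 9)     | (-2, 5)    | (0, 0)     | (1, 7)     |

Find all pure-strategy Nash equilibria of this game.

There is no pure-strategy Nash equilibrium

Find each player's best response to every opponent strategy; NE are the intersections.
Firm A's best responses — vs b1: a4 (payoff 5); vs b2: a2 (payoff 7); vs b3: a4 (payoff 4); vs b4: a1 (payoff 5).
Firm B's best responses — vs a1: b3 (payoff 6); vs a2: b4 (payoff 7); vs a3: b3 (payoff 6); vs a4: b2 (payoff 9); vs a5: b1 (payoff 9).
No cell has both players best-responding. For instance, Firm A's best reply to b4 is a1, but against a1 Firm B prefers b3 over b4.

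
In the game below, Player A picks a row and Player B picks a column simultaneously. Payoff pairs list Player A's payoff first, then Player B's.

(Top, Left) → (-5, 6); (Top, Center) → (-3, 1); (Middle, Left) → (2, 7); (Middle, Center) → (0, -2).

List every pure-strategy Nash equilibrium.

(Middle, Left)

Find each player's best response to every opponent strategy; NE are the intersections.
Player A's best responses — vs Left: Middle (payoff 2); vs Center: Middle (payoff 0).
Player B's best responses — vs Top: Left (payoff 6); vs Middle: Left (payoff 7).
The only mutual best response is (Middle, Left); neither player gains by switching there.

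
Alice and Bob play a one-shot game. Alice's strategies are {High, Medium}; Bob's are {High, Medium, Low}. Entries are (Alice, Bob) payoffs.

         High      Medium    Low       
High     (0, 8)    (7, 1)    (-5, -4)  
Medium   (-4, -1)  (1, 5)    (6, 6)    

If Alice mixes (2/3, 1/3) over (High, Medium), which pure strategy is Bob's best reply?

Bob's best reply maximizes expected payoff against the mix.
High: (2/3)·8 + (1/3)·(-1) = 5
Medium: (2/3)·1 + (1/3)·5 = 7/3
Low: (2/3)·(-4) + (1/3)·6 = -2/3
Highest expected payoff is 5, from High.

High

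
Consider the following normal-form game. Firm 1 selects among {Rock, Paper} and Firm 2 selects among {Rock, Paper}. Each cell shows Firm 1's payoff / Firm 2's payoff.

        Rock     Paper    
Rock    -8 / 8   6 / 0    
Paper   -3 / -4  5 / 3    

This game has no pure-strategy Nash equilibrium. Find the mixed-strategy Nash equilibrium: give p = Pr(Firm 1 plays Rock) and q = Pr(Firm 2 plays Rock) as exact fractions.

Each player's mixing probability is pinned down by making the *other* player indifferent.
Firm 2 indifferent between Rock and Paper: p·8 + (1−p)·(-4) = p·0 + (1−p)·3 ⟹ (-4) + 12p = 3 + (-3)p ⟹ p = 7/15.
Firm 1 indifferent between Rock and Paper: q·(-8) + (1−q)·6 = q·(-3) + (1−q)·5 ⟹ 6 + (-14)q = 5 + (-8)q ⟹ q = 1/6.

p = 7/15, q = 1/6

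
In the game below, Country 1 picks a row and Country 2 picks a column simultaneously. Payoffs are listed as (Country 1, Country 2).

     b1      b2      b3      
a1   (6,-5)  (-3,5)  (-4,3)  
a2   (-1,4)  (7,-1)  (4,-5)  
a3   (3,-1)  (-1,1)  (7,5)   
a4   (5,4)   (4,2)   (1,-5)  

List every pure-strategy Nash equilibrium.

(a3, b3)

Find each player's best response to every opponent strategy; NE are the intersections.
Country 1's best responses — vs b1: a1 (payoff 6); vs b2: a2 (payoff 7); vs b3: a3 (payoff 7).
Country 2's best responses — vs a1: b2 (payoff 5); vs a2: b1 (payoff 4); vs a3: b3 (payoff 5); vs a4: b1 (payoff 4).
The only mutual best response is (a3, b3); neither player gains by switching there.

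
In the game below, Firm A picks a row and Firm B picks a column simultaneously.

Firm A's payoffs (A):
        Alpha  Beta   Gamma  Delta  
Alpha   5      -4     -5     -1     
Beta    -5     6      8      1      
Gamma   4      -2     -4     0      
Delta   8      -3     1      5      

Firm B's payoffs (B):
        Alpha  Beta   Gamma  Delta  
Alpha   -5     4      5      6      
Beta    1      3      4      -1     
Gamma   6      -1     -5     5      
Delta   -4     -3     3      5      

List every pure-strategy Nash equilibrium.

(Beta, Gamma) and (Delta, Delta)

Find each player's best response to every opponent strategy; NE are the intersections.
Firm A's best responses — vs Alpha: Delta (payoff 8); vs Beta: Beta (payoff 6); vs Gamma: Beta (payoff 8); vs Delta: Delta (payoff 5).
Firm B's best responses — vs Alpha: Delta (payoff 6); vs Beta: Gamma (payoff 4); vs Gamma: Alpha (payoff 6); vs Delta: Delta (payoff 5).
Mutual best responses occur at (Beta, Gamma) and (Delta, Delta); at each, neither player gains by switching.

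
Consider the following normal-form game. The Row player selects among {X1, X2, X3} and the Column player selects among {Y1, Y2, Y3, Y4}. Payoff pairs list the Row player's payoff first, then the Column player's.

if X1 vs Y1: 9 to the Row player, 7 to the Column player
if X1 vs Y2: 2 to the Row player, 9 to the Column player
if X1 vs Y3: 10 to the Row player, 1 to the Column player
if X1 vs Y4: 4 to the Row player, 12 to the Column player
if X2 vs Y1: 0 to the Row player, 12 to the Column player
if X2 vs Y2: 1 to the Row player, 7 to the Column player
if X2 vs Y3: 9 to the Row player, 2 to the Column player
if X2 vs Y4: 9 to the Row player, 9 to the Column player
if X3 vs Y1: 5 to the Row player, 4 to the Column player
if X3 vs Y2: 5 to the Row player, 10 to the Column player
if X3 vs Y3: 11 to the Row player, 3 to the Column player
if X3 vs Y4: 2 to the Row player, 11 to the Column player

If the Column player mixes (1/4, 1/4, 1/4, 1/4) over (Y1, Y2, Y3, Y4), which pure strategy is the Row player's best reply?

Compute the Row player's expected payoff from each pure strategy against the given mix.
X1: (1/4)·9 + (1/4)·2 + (1/4)·10 + (1/4)·4 = 25/4
X2: (1/4)·0 + (1/4)·1 + (1/4)·9 + (1/4)·9 = 19/4
X3: (1/4)·5 + (1/4)·5 + (1/4)·11 + (1/4)·2 = 23/4
Highest expected payoff is 25/4, from X1.

X1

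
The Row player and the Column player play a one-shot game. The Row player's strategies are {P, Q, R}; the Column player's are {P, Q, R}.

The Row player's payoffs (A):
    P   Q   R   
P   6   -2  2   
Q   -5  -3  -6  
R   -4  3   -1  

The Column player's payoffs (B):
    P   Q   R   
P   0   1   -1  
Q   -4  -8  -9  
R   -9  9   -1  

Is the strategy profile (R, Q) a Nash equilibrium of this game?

Yes

Holding the Column player at Q: the Row player gets 3 from R, versus -2 from P, -3 from Q. No profitable deviation for the Row player.
Holding the Row player at R: the Column player gets 9 from Q, versus -9 from P, -1 from R. No profitable deviation for the Column player either.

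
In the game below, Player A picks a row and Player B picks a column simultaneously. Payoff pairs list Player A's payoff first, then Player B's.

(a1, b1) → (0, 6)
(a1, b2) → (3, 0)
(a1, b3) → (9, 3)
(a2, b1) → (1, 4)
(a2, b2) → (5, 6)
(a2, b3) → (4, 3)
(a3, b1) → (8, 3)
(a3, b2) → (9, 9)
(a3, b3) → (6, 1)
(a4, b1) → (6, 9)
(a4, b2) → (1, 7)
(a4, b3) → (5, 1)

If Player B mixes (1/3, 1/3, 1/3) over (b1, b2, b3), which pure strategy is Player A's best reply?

a3

Compute Player A's expected payoff from each pure strategy against the given mix.
a1: (1/3)·0 + (1/3)·3 + (1/3)·9 = 4
a2: (1/3)·1 + (1/3)·5 + (1/3)·4 = 10/3
a3: (1/3)·8 + (1/3)·9 + (1/3)·6 = 23/3
a4: (1/3)·6 + (1/3)·1 + (1/3)·5 = 4
Highest expected payoff is 23/3, from a3.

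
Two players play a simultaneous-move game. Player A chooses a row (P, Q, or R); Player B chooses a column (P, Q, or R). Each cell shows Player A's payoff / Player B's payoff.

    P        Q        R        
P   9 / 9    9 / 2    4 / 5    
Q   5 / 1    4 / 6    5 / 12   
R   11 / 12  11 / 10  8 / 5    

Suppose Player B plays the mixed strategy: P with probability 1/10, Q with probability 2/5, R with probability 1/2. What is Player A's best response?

Compute Player A's expected payoff from each pure strategy against the given mix.
P: (1/10)·9 + (2/5)·9 + (1/2)·4 = 13/2
Q: (1/10)·5 + (2/5)·4 + (1/2)·5 = 23/5
R: (1/10)·11 + (2/5)·11 + (1/2)·8 = 19/2
Highest expected payoff is 19/2, from R.

R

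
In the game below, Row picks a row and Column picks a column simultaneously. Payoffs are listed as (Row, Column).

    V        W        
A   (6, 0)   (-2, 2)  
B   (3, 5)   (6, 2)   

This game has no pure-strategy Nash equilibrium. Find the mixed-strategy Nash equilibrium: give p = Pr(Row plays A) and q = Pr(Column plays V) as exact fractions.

In a mixed NE each player is indifferent between their pure strategies, so the opponent's mix sets the indifference.
Column indifferent between V and W: p·0 + (1−p)·5 = p·2 + (1−p)·2 ⟹ 5 + (-5)p = 2 + 0p ⟹ p = 3/5.
Row indifferent between A and B: q·6 + (1−q)·(-2) = q·3 + (1−q)·6 ⟹ (-2) + 8q = 6 + (-3)q ⟹ q = 8/11.

p = 3/5, q = 8/11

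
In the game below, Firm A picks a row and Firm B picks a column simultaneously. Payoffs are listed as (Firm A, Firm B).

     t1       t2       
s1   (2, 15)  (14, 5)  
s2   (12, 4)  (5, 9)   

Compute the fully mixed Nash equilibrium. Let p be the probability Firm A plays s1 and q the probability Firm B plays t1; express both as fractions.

p = 1/3, q = 9/19

In a mixed NE each player is indifferent between their pure strategies, so the opponent's mix sets the indifference.
Firm B indifferent between t1 and t2: p·15 + (1−p)·4 = p·5 + (1−p)·9 ⟹ 4 + 11p = 9 + (-4)p ⟹ p = 1/3.
Firm A indifferent between s1 and s2: q·2 + (1−q)·14 = q·12 + (1−q)·5 ⟹ 14 + (-12)q = 5 + 7q ⟹ q = 9/19.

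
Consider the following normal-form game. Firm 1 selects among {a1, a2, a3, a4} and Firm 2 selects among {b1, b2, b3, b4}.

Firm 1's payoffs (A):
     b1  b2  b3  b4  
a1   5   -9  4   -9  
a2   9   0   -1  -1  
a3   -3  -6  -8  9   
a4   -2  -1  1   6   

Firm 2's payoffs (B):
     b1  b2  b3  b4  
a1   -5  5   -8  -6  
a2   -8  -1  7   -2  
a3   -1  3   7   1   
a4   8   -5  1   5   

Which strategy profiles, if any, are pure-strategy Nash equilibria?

There is no pure-strategy Nash equilibrium

Find each player's best response to every opponent strategy; NE are the intersections.
Firm 1's best responses — vs b1: a2 (payoff 9); vs b2: a2 (payoff 0); vs b3: a1 (payoff 4); vs b4: a3 (payoff 9).
Firm 2's best responses — vs a1: b2 (payoff 5); vs a2: b3 (payoff 7); vs a3: b3 (payoff 7); vs a4: b1 (payoff 8).
No cell has both players best-responding. For instance, Firm 1's best reply to b1 is a2, but against a2 Firm 2 prefers b3 over b1.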